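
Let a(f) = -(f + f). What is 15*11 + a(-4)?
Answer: 173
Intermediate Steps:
a(f) = -2*f
15*11 + a(-4) = 15*11 - 2*(-4) = 165 + 8 = 173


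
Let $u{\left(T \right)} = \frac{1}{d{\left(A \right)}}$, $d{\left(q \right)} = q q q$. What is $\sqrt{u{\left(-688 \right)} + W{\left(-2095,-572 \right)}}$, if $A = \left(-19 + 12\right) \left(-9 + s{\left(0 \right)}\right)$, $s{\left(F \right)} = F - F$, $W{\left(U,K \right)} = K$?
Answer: $\frac{i \sqrt{1001188181}}{1323} \approx 23.917 i$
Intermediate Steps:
$s{\left(F \right)} = 0$
$A = 63$ ($A = \left(-19 + 12\right) \left(-9 + 0\right) = \left(-7\right) \left(-9\right) = 63$)
$d{\left(q \right)} = q^{3}$ ($d{\left(q \right)} = q^{2} q = q^{3}$)
$u{\left(T \right)} = \frac{1}{250047}$ ($u{\left(T \right)} = \frac{1}{63^{3}} = \frac{1}{250047}$)
$\sqrt{u{\left(-688 \right)} + W{\left(-2095,-572 \right)}} = \sqrt{\frac{1}{250047} - 572} = \sqrt{- \frac{143026883}{250047}} = \frac{i \sqrt{1001188181}}{1323}$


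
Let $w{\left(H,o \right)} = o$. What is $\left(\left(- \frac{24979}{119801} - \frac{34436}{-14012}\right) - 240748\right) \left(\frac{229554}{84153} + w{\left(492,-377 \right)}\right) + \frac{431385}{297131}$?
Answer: $\frac{315168700483051978145936693}{3497815462635799943} \approx 9.0104 \cdot 10^{7}$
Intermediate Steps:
$\left(\left(- \frac{24979}{119801} - \frac{34436}{-14012}\right) - 240748\right) \left(\frac{229554}{84153} + w{\left(492,-377 \right)}\right) + \frac{431385}{297131} = \left(\left(- \frac{24979}{119801} - \frac{34436}{-14012}\right) - 240748\right) \left(\frac{229554}{84153} - 377\right) + \frac{431385}{297131} = \left(\left(\left(-24979\right) \frac{1}{119801} - - \frac{8609}{3503}\right) - 240748\right) \left(229554 \cdot \frac{1}{84153} - 377\right) + 431385 \cdot \frac{1}{297131} = \left(\left(- \frac{24979}{119801} + \frac{8609}{3503}\right) - 240748\right) \left(\frac{76518}{28051} - 377\right) + \frac{431385}{297131} = \left(\frac{943865372}{419662903} - 240748\right) \left(- \frac{10498709}{28051}\right) + \frac{431385}{297131} = \left(- \frac{101032060706072}{419662903}\right) \left(- \frac{10498709}{28051}\right) + \frac{431385}{297131} = \frac{1060706205023384461048}{11771964092053} + \frac{431385}{297131} = \frac{315168700483051978145936693}{3497815462635799943}$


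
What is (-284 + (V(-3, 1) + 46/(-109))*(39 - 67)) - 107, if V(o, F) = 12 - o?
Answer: -87111/109 ≈ -799.18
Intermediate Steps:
(-284 + (V(-3, 1) + 46/(-109))*(39 - 67)) - 107 = (-284 + ((12 - 1*(-3)) + 46/(-109))*(39 - 67)) - 107 = (-284 + ((12 + 3) + 46*(-1/109))*(-28)) - 107 = (-284 + (15 - 46/109)*(-28)) - 107 = (-284 + (1589/109)*(-28)) - 107 = (-284 - 44492/109) - 107 = -75448/109 - 107 = -87111/109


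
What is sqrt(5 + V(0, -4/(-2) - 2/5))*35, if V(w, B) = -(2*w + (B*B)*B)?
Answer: 7*sqrt(565)/5 ≈ 33.278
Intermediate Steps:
V(w, B) = -B**3 - 2*w (V(w, B) = -(2*w + B**2*B) = -(2*w + B**3) = -(B**3 + 2*w) = -B**3 - 2*w)
sqrt(5 + V(0, -4/(-2) - 2/5))*35 = sqrt(5 + (-(-4/(-2) - 2/5)**3 - 2*0))*35 = sqrt(5 + (-(-4*(-1/2) - 2*1/5)**3 + 0))*35 = sqrt(5 + (-(2 - 2/5)**3 + 0))*35 = sqrt(5 + (-(8/5)**3 + 0))*35 = sqrt(5 + (-1*512/125 + 0))*35 = sqrt(5 + (-512/125 + 0))*35 = sqrt(5 - 512/125)*35 = sqrt(113/125)*35 = (sqrt(565)/25)*35 = 7*sqrt(565)/5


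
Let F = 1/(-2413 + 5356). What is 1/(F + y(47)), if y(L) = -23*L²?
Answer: -2943/149525000 ≈ -1.9682e-5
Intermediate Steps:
F = 1/2943 ≈ 0.00033979
1/(F + y(47)) = 1/(1/2943 - 23*47²) = 1/(1/2943 - 23*2209) = 1/(1/2943 - 50807) = 1/(-149525000/2943) = -2943/149525000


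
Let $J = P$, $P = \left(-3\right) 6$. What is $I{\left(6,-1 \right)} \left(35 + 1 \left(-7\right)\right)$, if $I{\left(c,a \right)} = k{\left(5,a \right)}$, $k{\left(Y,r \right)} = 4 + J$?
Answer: $-392$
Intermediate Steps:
$P = -18$
$J = -18$
$k{\left(Y,r \right)} = -14$ ($k{\left(Y,r \right)} = 4 - 18 = -14$)
$I{\left(c,a \right)} = -14$
$I{\left(6,-1 \right)} \left(35 + 1 \left(-7\right)\right) = - 14 \left(35 + 1 \left(-7\right)\right) = - 14 \left(35 - 7\right) = \left(-14\right) 28 = -392$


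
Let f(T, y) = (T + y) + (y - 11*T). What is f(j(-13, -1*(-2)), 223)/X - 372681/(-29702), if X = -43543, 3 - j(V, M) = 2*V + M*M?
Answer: 16221827191/1293314186 ≈ 12.543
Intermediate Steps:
j(V, M) = 3 - M² - 2*V (j(V, M) = 3 - (2*V + M*M) = 3 - (2*V + M²) = 3 - (M² + 2*V) = 3 + (-M² - 2*V) = 3 - M² - 2*V)
f(T, y) = -10*T + 2*y
f(j(-13, -1*(-2)), 223)/X - 372681/(-29702) = (-10*(3 - (-1*(-2))² - 2*(-13)) + 2*223)/(-43543) - 372681/(-29702) = (-10*(3 - 1*2² + 26) + 446)*(-1/43543) - 372681*(-1/29702) = (-10*(3 - 1*4 + 26) + 446)*(-1/43543) + 372681/29702 = (-10*(3 - 4 + 26) + 446)*(-1/43543) + 372681/29702 = (-10*25 + 446)*(-1/43543) + 372681/29702 = (-250 + 446)*(-1/43543) + 372681/29702 = 196*(-1/43543) + 372681/29702 = -196/43543 + 372681/29702 = 16221827191/1293314186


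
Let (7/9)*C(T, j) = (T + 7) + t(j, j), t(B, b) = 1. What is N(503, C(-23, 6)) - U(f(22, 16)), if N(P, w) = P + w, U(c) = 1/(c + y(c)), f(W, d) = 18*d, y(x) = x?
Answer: 1950329/4032 ≈ 483.71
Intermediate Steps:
U(c) = 1/(2*c) (U(c) = 1/(c + c) = 1/(2*c))
C(T, j) = 72/7 + 9*T/7 (C(T, j) = 9*((T + 7) + 1)/7 = 9*((7 + T) + 1)/7 = 9*(8 + T)/7 = 72/7 + 9*T/7)
N(503, C(-23, 6)) - U(f(22, 16)) = (503 + (72/7 + (9/7)*(-23))) - 1/(2*(18*16)) = (503 + (72/7 - 207/7)) - 1/(2*288) = (503 - 135/7) - 1/(2*288) = 3386/7 - 1*1/576 = 3386/7 - 1/576 = 1950329/4032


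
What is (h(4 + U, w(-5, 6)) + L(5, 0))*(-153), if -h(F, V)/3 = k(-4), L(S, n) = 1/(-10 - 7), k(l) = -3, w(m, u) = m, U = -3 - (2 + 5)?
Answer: -1368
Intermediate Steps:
U = -10 (U = -3 - 1*7 = -3 - 7 = -10)
L(S, n) = -1/17 (L(S, n) = 1/(-17) = -1/17)
h(F, V) = 9 (h(F, V) = -3*(-3) = 9)
(h(4 + U, w(-5, 6)) + L(5, 0))*(-153) = (9 - 1/17)*(-153) = (152/17)*(-153) = -1368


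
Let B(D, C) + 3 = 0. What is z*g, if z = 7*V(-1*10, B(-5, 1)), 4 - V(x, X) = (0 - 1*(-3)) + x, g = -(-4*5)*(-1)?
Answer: -1540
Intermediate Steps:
B(D, C) = -3 (B(D, C) = -3 + 0 = -3)
g = -20 (g = -(-20)*(-1) = -1*20 = -20)
V(x, X) = 1 - x (V(x, X) = 4 - ((0 - 1*(-3)) + x) = 4 - ((0 + 3) + x) = 4 - (3 + x) = 4 + (-3 - x) = 1 - x)
z = 77 (z = 7*(1 - (-1)*10) = 7*(1 - 1*(-10)) = 7*(1 + 10) = 7*11 = 77)
z*g = 77*(-20) = -1540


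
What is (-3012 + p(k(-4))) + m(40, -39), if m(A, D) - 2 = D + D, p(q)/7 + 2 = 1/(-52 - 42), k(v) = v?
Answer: -291595/94 ≈ -3102.1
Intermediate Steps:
p(q) = -1323/94 (p(q) = -14 + 7/(-52 - 42) = -14 + 7/(-94) = -14 + 7*(-1/94) = -14 - 7/94 = -1323/94)
m(A, D) = 2 + 2*D (m(A, D) = 2 + (D + D) = 2 + 2*D)
(-3012 + p(k(-4))) + m(40, -39) = (-3012 - 1323/94) + (2 + 2*(-39)) = -284451/94 + (2 - 78) = -284451/94 - 76 = -291595/94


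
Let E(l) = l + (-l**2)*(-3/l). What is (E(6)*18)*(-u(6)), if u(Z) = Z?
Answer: -2592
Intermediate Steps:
E(l) = 4*l (E(l) = l + 3*l = 4*l)
(E(6)*18)*(-u(6)) = ((4*6)*18)*(-1*6) = (24*18)*(-6) = 432*(-6) = -2592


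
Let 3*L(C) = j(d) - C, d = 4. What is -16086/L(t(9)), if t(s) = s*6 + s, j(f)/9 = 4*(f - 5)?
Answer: 5362/11 ≈ 487.45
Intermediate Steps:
j(f) = -180 + 36*f (j(f) = 9*(4*(f - 5)) = 9*(4*(-5 + f)) = 9*(-20 + 4*f) = -180 + 36*f)
t(s) = 7*s (t(s) = 6*s + s = 7*s)
L(C) = -12 - C/3 (L(C) = ((-180 + 36*4) - C)/3 = ((-180 + 144) - C)/3 = (-36 - C)/3 = -12 - C/3)
-16086/L(t(9)) = -16086/(-12 - 7*9/3) = -16086/(-12 - ⅓*63) = -16086/(-12 - 21) = -16086/(-33) = -16086*(-1/33) = 5362/11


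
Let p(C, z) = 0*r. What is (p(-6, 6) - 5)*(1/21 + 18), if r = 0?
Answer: -1895/21 ≈ -90.238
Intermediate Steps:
p(C, z) = 0 (p(C, z) = 0*0 = 0)
(p(-6, 6) - 5)*(1/21 + 18) = (0 - 5)*(1/21 + 18) = -5*(1/21 + 18) = -5*379/21 = -1895/21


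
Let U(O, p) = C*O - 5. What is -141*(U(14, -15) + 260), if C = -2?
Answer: -32007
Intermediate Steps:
U(O, p) = -5 - 2*O (U(O, p) = -2*O - 5 = -5 - 2*O)
-141*(U(14, -15) + 260) = -141*((-5 - 2*14) + 260) = -141*((-5 - 28) + 260) = -141*(-33 + 260) = -141*227 = -32007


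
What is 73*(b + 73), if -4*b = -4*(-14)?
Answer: 4307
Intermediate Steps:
b = -14 (b = -(-1)*(-14) = -¼*56 = -14)
73*(b + 73) = 73*(-14 + 73) = 73*59 = 4307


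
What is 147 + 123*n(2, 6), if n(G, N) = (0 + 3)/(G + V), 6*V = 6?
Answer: 270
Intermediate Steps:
V = 1 (V = (1/6)*6 = 1)
n(G, N) = 3/(1 + G) (n(G, N) = (0 + 3)/(G + 1) = 3/(1 + G))
147 + 123*n(2, 6) = 147 + 123*(3/(1 + 2)) = 147 + 123*(3/3) = 147 + 123*(3*(1/3)) = 147 + 123*1 = 147 + 123 = 270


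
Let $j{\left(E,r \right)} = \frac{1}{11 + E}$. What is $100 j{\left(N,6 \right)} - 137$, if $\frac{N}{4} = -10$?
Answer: $- \frac{4073}{29} \approx -140.45$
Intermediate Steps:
$N = -40$ ($N = 4 \left(-10\right) = -40$)
$100 j{\left(N,6 \right)} - 137 = \frac{100}{11 - 40} - 137 = \frac{100}{-29} - 137 = 100 \left(- \frac{1}{29}\right) - 137 = - \frac{100}{29} - 137 = - \frac{4073}{29}$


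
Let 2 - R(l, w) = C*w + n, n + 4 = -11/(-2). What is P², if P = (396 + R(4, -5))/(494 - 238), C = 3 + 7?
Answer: 797449/262144 ≈ 3.0420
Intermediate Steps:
C = 10
n = 3/2 (n = -4 - 11/(-2) = -4 - 11*(-½) = -4 + 11/2 = 3/2 ≈ 1.5000)
R(l, w) = ½ - 10*w (R(l, w) = 2 - (10*w + 3/2) = 2 - (3/2 + 10*w) = 2 + (-3/2 - 10*w) = ½ - 10*w)
P = 893/512 (P = (396 + (½ - 10*(-5)))/(494 - 238) = (396 + (½ + 50))/256 = (396 + 101/2)*(1/256) = (893/2)*(1/256) = 893/512 ≈ 1.7441)
P² = (893/512)² = 797449/262144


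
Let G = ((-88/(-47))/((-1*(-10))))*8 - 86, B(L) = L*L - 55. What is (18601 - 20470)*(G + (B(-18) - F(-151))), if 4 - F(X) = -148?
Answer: -14273553/235 ≈ -60739.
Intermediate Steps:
F(X) = 152 (F(X) = 4 - 1*(-148) = 4 + 148 = 152)
B(L) = -55 + L² (B(L) = L² - 55 = -55 + L²)
G = -19858/235 (G = (-88*(-1/47)/10)*8 - 86 = ((88/47)*(⅒))*8 - 86 = (44/235)*8 - 86 = 352/235 - 86 = -19858/235 ≈ -84.502)
(18601 - 20470)*(G + (B(-18) - F(-151))) = (18601 - 20470)*(-19858/235 + ((-55 + (-18)²) - 1*152)) = -1869*(-19858/235 + ((-55 + 324) - 152)) = -1869*(-19858/235 + (269 - 152)) = -1869*(-19858/235 + 117) = -1869*7637/235 = -14273553/235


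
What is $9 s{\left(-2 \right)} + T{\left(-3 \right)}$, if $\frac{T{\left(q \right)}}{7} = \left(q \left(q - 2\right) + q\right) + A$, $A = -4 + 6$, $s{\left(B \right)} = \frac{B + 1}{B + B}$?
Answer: $\frac{401}{4} \approx 100.25$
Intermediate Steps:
$s{\left(B \right)} = \frac{1 + B}{2 B}$
$A = 2$
$T{\left(q \right)} = 14 + 7 q + 7 q \left(-2 + q\right)$ ($T{\left(q \right)} = 7 \left(\left(q \left(q - 2\right) + q\right) + 2\right) = 7 \left(\left(q \left(-2 + q\right) + q\right) + 2\right) = 7 \left(\left(q + q \left(-2 + q\right)\right) + 2\right) = 7 \left(2 + q + q \left(-2 + q\right)\right) = 14 + 7 q + 7 q \left(-2 + q\right)$)
$9 s{\left(-2 \right)} + T{\left(-3 \right)} = 9 \frac{1 - 2}{2 \left(-2\right)} + \left(14 - -21 + 7 \left(-3\right)^{2}\right) = 9 \cdot \frac{1}{2} \left(- \frac{1}{2}\right) \left(-1\right) + \left(14 + 21 + 7 \cdot 9\right) = 9 \cdot \frac{1}{4} + \left(14 + 21 + 63\right) = \frac{9}{4} + 98 = \frac{401}{4}$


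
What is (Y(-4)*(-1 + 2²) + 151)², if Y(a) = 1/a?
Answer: 361201/16 ≈ 22575.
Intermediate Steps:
(Y(-4)*(-1 + 2²) + 151)² = ((-1 + 2²)/(-4) + 151)² = (-(-1 + 4)/4 + 151)² = (-¼*3 + 151)² = (-¾ + 151)² = (601/4)² = 361201/16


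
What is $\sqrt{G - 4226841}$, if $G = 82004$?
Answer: $i \sqrt{4144837} \approx 2035.9 i$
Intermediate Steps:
$\sqrt{G - 4226841} = \sqrt{82004 - 4226841} = \sqrt{-4144837} = i \sqrt{4144837}$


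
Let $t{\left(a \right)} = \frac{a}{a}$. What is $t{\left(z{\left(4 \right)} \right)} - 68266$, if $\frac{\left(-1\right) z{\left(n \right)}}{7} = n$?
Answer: $-68265$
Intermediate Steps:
$z{\left(n \right)} = - 7 n$
$t{\left(a \right)} = 1$
$t{\left(z{\left(4 \right)} \right)} - 68266 = 1 - 68266 = -68265$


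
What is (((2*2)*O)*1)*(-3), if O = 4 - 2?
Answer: -24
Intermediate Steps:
O = 2
(((2*2)*O)*1)*(-3) = (((2*2)*2)*1)*(-3) = ((4*2)*1)*(-3) = (8*1)*(-3) = 8*(-3) = -24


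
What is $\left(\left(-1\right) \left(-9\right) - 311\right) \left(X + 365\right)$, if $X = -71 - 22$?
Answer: $-82144$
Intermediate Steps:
$X = -93$
$\left(\left(-1\right) \left(-9\right) - 311\right) \left(X + 365\right) = \left(\left(-1\right) \left(-9\right) - 311\right) \left(-93 + 365\right) = \left(9 - 311\right) 272 = \left(-302\right) 272 = -82144$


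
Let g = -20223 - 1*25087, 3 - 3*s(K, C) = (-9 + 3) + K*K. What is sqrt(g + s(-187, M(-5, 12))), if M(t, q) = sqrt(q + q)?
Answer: I*sqrt(512670)/3 ≈ 238.67*I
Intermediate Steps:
M(t, q) = sqrt(2)*sqrt(q) (M(t, q) = sqrt(2*q) = sqrt(2)*sqrt(q))
s(K, C) = 3 - K**2/3 (s(K, C) = 1 - ((-9 + 3) + K*K)/3 = 1 - (-6 + K**2)/3 = 1 + (2 - K**2/3) = 3 - K**2/3)
g = -45310 (g = -20223 - 25087 = -45310)
sqrt(g + s(-187, M(-5, 12))) = sqrt(-45310 + (3 - 1/3*(-187)**2)) = sqrt(-45310 + (3 - 1/3*34969)) = sqrt(-45310 + (3 - 34969/3)) = sqrt(-45310 - 34960/3) = sqrt(-170890/3) = I*sqrt(512670)/3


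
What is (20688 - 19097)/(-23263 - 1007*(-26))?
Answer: 1591/2919 ≈ 0.54505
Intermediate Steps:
(20688 - 19097)/(-23263 - 1007*(-26)) = 1591/(-23263 + 26182) = 1591/2919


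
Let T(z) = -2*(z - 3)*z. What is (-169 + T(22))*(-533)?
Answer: 535665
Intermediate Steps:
T(z) = -2*z*(-3 + z) (T(z) = -2*(-3 + z)*z = -2*z*(-3 + z))
(-169 + T(22))*(-533) = (-169 + 2*22*(3 - 1*22))*(-533) = (-169 + 2*22*(3 - 22))*(-533) = (-169 + 2*22*(-19))*(-533) = (-169 - 836)*(-533) = -1005*(-533) = 535665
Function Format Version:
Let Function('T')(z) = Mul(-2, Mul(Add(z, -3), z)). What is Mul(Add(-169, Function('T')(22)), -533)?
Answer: 535665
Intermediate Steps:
Function('T')(z) = Mul(-2, z, Add(-3, z)) (Function('T')(z) = Mul(-2, Mul(Add(-3, z), z)) = Mul(-2, Mul(z, Add(-3, z))) = Mul(-2, z, Add(-3, z)))
Mul(Add(-169, Function('T')(22)), -533) = Mul(Add(-169, Mul(2, 22, Add(3, Mul(-1, 22)))), -533) = Mul(Add(-169, Mul(2, 22, Add(3, -22))), -533) = Mul(Add(-169, Mul(2, 22, -19)), -533) = Mul(Add(-169, -836), -533) = Mul(-1005, -533) = 535665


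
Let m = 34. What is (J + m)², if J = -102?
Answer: 4624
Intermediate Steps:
(J + m)² = (-102 + 34)² = (-68)² = 4624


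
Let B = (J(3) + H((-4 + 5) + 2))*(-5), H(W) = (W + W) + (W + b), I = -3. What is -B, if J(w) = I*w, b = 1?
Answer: 5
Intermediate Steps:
J(w) = -3*w
H(W) = 1 + 3*W (H(W) = (W + W) + (W + 1) = 2*W + (1 + W) = 1 + 3*W)
B = -5 (B = (-3*3 + (1 + 3*((-4 + 5) + 2)))*(-5) = (-9 + (1 + 3*(1 + 2)))*(-5) = (-9 + (1 + 3*3))*(-5) = (-9 + (1 + 9))*(-5) = (-9 + 10)*(-5) = 1*(-5) = -5)
-B = -1*(-5) = 5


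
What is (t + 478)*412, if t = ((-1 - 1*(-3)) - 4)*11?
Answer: 187872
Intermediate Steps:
t = -22 (t = ((-1 + 3) - 4)*11 = (2 - 4)*11 = -2*11 = -22)
(t + 478)*412 = (-22 + 478)*412 = 456*412 = 187872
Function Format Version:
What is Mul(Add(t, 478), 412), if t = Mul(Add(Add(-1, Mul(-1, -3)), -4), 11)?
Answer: 187872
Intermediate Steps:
t = -22 (t = Mul(Add(Add(-1, 3), -4), 11) = Mul(Add(2, -4), 11) = Mul(-2, 11) = -22)
Mul(Add(t, 478), 412) = Mul(Add(-22, 478), 412) = Mul(456, 412) = 187872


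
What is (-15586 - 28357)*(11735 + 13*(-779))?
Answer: -70660344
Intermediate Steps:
(-15586 - 28357)*(11735 + 13*(-779)) = -43943*(11735 - 10127) = -43943*1608 = -70660344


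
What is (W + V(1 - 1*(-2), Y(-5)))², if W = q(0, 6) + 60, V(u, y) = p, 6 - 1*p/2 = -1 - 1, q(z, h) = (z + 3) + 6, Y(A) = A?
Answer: 7225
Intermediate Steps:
q(z, h) = 9 + z (q(z, h) = (3 + z) + 6 = 9 + z)
p = 16 (p = 12 - 2*(-1 - 1) = 12 - 2*(-2) = 12 + 4 = 16)
V(u, y) = 16
W = 69 (W = (9 + 0) + 60 = 9 + 60 = 69)
(W + V(1 - 1*(-2), Y(-5)))² = (69 + 16)² = 85² = 7225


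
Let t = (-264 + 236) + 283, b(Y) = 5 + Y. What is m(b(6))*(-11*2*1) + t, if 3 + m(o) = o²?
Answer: -2341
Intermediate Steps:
m(o) = -3 + o²
t = 255 (t = -28 + 283 = 255)
m(b(6))*(-11*2*1) + t = (-3 + (5 + 6)²)*(-11*2*1) + 255 = (-3 + 11²)*(-22*1) + 255 = (-3 + 121)*(-22) + 255 = 118*(-22) + 255 = -2596 + 255 = -2341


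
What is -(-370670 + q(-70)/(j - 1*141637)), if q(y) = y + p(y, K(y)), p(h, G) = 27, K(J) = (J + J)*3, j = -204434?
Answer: 128278137527/346071 ≈ 3.7067e+5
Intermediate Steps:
K(J) = 6*J (K(J) = (2*J)*3 = 6*J)
q(y) = 27 + y (q(y) = y + 27 = 27 + y)
-(-370670 + q(-70)/(j - 1*141637)) = -(-370670 + (27 - 70)/(-204434 - 1*141637)) = -(-370670 - 43/(-204434 - 141637)) = -(-370670 - 43/(-346071)) = -(-370670 - 43*(-1/346071)) = -(-370670 + 43/346071) = -1*(-128278137527/346071) = 128278137527/346071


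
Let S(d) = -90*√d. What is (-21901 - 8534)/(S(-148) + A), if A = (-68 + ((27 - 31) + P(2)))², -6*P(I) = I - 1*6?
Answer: -3136052835/548594104 - 110935575*I*√37/548594104 ≈ -5.7165 - 1.23*I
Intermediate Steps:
P(I) = 1 - I/6 (P(I) = -(I - 1*6)/6 = -(I - 6)/6 = -(-6 + I)/6 = 1 - I/6)
A = 45796/9 (A = (-68 + ((27 - 31) + (1 - ⅙*2)))² = (-68 + (-4 + (1 - ⅓)))² = (-68 + (-4 + ⅔))² = (-68 - 10/3)² = (-214/3)² = 45796/9 ≈ 5088.4)
(-21901 - 8534)/(S(-148) + A) = (-21901 - 8534)/(-180*I*√37 + 45796/9) = -30435/(-180*I*√37 + 45796/9) = -30435/(45796/9 - 180*I*√37)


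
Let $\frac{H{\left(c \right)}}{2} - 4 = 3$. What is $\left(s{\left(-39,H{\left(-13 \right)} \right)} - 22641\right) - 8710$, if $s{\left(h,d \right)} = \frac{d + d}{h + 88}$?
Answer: $- \frac{219453}{7} \approx -31350.0$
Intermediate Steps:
$H{\left(c \right)} = 14$ ($H{\left(c \right)} = 8 + 2 \cdot 3 = 8 + 6 = 14$)
$s{\left(h,d \right)} = \frac{2 d}{88 + h}$
$\left(s{\left(-39,H{\left(-13 \right)} \right)} - 22641\right) - 8710 = \left(2 \cdot 14 \frac{1}{88 - 39} - 22641\right) - 8710 = \left(2 \cdot 14 \cdot \frac{1}{49} - 22641\right) - 8710 = \left(\frac{4}{7} - 22641\right) - 8710 = - \frac{158483}{7} - 8710 = - \frac{219453}{7}$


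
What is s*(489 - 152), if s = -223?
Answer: -75151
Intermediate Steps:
s*(489 - 152) = -223*(489 - 152) = -223*337 = -75151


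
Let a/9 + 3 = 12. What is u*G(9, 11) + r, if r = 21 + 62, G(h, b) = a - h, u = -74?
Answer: -5245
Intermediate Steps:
a = 81 (a = -27 + 9*12 = -27 + 108 = 81)
G(h, b) = 81 - h
r = 83
u*G(9, 11) + r = -74*(81 - 1*9) + 83 = -74*(81 - 9) + 83 = -74*72 + 83 = -5328 + 83 = -5245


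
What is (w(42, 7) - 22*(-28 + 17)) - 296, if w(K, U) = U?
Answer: -47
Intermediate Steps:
(w(42, 7) - 22*(-28 + 17)) - 296 = (7 - 22*(-28 + 17)) - 296 = (7 - 22*(-11)) - 296 = (7 + 242) - 296 = 249 - 296 = -47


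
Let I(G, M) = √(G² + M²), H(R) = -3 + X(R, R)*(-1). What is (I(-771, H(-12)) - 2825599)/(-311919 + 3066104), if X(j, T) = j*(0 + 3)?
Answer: -403657/393455 + 3*√66170/2754185 ≈ -1.0257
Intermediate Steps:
X(j, T) = 3*j (X(j, T) = j*3 = 3*j)
H(R) = -3 - 3*R (H(R) = -3 + (3*R)*(-1) = -3 - 3*R)
(I(-771, H(-12)) - 2825599)/(-311919 + 3066104) = (√((-771)² + (-3 - 3*(-12))²) - 2825599)/(-311919 + 3066104) = (√(594441 + (-3 + 36)²) - 2825599)/2754185 = (√(594441 + 33²) - 2825599)*(1/2754185) = (√(594441 + 1089) - 2825599)*(1/2754185) = (√595530 - 2825599)*(1/2754185) = (3*√66170 - 2825599)*(1/2754185) = (-2825599 + 3*√66170)*(1/2754185) = -403657/393455 + 3*√66170/2754185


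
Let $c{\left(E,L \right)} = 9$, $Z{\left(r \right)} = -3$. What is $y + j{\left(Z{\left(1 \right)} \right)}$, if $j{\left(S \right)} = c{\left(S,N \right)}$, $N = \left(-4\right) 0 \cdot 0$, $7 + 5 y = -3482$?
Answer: $- \frac{3444}{5} \approx -688.8$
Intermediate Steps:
$y = - \frac{3489}{5}$ ($y = - \frac{7}{5} + \frac{1}{5} \left(-3482\right) = - \frac{7}{5} - \frac{3482}{5} = - \frac{3489}{5} \approx -697.8$)
$N = 0$ ($N = 0 \cdot 0 = 0$)
$j{\left(S \right)} = 9$
$y + j{\left(Z{\left(1 \right)} \right)} = - \frac{3489}{5} + 9 = - \frac{3444}{5}$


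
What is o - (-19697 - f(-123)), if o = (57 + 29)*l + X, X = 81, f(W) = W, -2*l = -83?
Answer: 23224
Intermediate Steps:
l = 83/2 (l = -1/2*(-83) = 83/2 ≈ 41.500)
o = 3650 (o = (57 + 29)*(83/2) + 81 = 86*(83/2) + 81 = 3569 + 81 = 3650)
o - (-19697 - f(-123)) = 3650 - (-19697 - 1*(-123)) = 3650 - (-19697 + 123) = 3650 - 1*(-19574) = 3650 + 19574 = 23224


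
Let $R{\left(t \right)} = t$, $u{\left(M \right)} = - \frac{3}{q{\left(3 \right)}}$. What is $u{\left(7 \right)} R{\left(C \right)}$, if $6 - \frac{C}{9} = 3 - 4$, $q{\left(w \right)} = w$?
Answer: $-63$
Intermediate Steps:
$C = 63$ ($C = 54 - 9 \left(3 - 4\right) = 54 - -9 = 54 + 9 = 63$)
$u{\left(M \right)} = -1$ ($u{\left(M \right)} = - \frac{3}{3} = \left(-3\right) \frac{1}{3} = -1$)
$u{\left(7 \right)} R{\left(C \right)} = \left(-1\right) 63 = -63$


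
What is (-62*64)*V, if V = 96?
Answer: -380928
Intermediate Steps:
(-62*64)*V = -62*64*96 = -3968*96 = -380928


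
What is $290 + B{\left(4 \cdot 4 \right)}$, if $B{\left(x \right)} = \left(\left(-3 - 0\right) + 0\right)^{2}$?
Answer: $299$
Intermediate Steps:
$B{\left(x \right)} = 9$ ($B{\left(x \right)} = \left(\left(-3 + \left(-5 + 5\right)\right) + 0\right)^{2} = \left(\left(-3 + 0\right) + 0\right)^{2} = \left(-3 + 0\right)^{2} = \left(-3\right)^{2} = 9$)
$290 + B{\left(4 \cdot 4 \right)} = 290 + 9 = 299$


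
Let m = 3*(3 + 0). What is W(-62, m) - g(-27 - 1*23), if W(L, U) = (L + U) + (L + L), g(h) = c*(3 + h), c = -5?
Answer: -412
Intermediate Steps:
g(h) = -15 - 5*h (g(h) = -5*(3 + h) = -15 - 5*h)
m = 9 (m = 3*3 = 9)
W(L, U) = U + 3*L (W(L, U) = (L + U) + 2*L = U + 3*L)
W(-62, m) - g(-27 - 1*23) = (9 + 3*(-62)) - (-15 - 5*(-27 - 1*23)) = (9 - 186) - (-15 - 5*(-27 - 23)) = -177 - (-15 - 5*(-50)) = -177 - (-15 + 250) = -177 - 1*235 = -177 - 235 = -412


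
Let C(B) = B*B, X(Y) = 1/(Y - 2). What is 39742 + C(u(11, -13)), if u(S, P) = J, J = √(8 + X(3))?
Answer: 39751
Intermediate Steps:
X(Y) = 1/(-2 + Y)
J = 3 (J = √(8 + 1/(-2 + 3)) = √(8 + 1/1) = √(8 + 1) = √9 = 3)
u(S, P) = 3
C(B) = B²
39742 + C(u(11, -13)) = 39742 + 3² = 39742 + 9 = 39751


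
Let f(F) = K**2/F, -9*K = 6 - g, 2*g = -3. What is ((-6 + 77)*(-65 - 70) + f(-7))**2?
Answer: 5834374548025/63504 ≈ 9.1874e+7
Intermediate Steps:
g = -3/2 (g = (1/2)*(-3) = -3/2 ≈ -1.5000)
K = -5/6 (K = -(6 - 1*(-3/2))/9 = -(6 + 3/2)/9 = -1/9*15/2 = -5/6 ≈ -0.83333)
f(F) = 25/(36*F) (f(F) = (-5/6)**2/F = 25/(36*F))
((-6 + 77)*(-65 - 70) + f(-7))**2 = ((-6 + 77)*(-65 - 70) + (25/36)/(-7))**2 = (71*(-135) + (25/36)*(-1/7))**2 = (-9585 - 25/252)**2 = (-2415445/252)**2 = 5834374548025/63504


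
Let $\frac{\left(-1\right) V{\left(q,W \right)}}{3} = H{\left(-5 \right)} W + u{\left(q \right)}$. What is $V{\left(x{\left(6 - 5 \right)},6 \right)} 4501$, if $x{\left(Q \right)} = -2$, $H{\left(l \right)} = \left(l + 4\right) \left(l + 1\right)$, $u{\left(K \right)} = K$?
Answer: $-297066$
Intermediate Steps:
$H{\left(l \right)} = \left(1 + l\right) \left(4 + l\right)$ ($H{\left(l \right)} = \left(4 + l\right) \left(1 + l\right) = \left(1 + l\right) \left(4 + l\right)$)
$V{\left(q,W \right)} = - 12 W - 3 q$ ($V{\left(q,W \right)} = - 3 \left(\left(4 + \left(-5\right)^{2} + 5 \left(-5\right)\right) W + q\right) = - 3 \left(\left(4 + 25 - 25\right) W + q\right) = - 3 \left(4 W + q\right) = - 3 \left(q + 4 W\right) = - 12 W - 3 q$)
$V{\left(x{\left(6 - 5 \right)},6 \right)} 4501 = \left(\left(-12\right) 6 - -6\right) 4501 = \left(-72 + 6\right) 4501 = \left(-66\right) 4501 = -297066$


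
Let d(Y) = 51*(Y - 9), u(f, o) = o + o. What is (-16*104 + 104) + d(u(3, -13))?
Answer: -3345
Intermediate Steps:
u(f, o) = 2*o
d(Y) = -459 + 51*Y (d(Y) = 51*(-9 + Y) = -459 + 51*Y)
(-16*104 + 104) + d(u(3, -13)) = (-16*104 + 104) + (-459 + 51*(2*(-13))) = (-1664 + 104) + (-459 + 51*(-26)) = -1560 + (-459 - 1326) = -1560 - 1785 = -3345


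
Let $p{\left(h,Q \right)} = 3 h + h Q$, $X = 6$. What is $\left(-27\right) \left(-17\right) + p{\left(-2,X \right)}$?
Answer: $441$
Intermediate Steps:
$p{\left(h,Q \right)} = 3 h + Q h$
$\left(-27\right) \left(-17\right) + p{\left(-2,X \right)} = \left(-27\right) \left(-17\right) - 2 \left(3 + 6\right) = 459 - 18 = 441$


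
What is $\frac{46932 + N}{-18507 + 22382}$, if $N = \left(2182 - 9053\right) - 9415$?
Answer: $\frac{30646}{3875} \approx 7.9086$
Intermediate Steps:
$N = -16286$ ($N = -6871 - 9415 = -16286$)
$\frac{46932 + N}{-18507 + 22382} = \frac{46932 - 16286}{-18507 + 22382} = \frac{30646}{3875}$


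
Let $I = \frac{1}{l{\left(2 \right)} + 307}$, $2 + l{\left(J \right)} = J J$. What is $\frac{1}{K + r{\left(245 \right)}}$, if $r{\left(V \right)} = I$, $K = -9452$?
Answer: $- \frac{309}{2920667} \approx -0.0001058$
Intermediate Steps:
$l{\left(J \right)} = -2 + J^{2}$ ($l{\left(J \right)} = -2 + J J = -2 + J^{2}$)
$I = \frac{1}{309}$ ($I = \frac{1}{\left(-2 + 2^{2}\right) + 307} = \frac{1}{\left(-2 + 4\right) + 307} = \frac{1}{2 + 307} = \frac{1}{309} \approx 0.0032362$)
$r{\left(V \right)} = \frac{1}{309}$
$\frac{1}{K + r{\left(245 \right)}} = \frac{1}{-9452 + \frac{1}{309}} = \frac{1}{- \frac{2920667}{309}} = - \frac{309}{2920667}$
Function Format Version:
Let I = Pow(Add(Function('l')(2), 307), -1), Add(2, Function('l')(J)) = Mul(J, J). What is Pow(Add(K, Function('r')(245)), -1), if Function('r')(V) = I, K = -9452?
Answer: Rational(-309, 2920667) ≈ -0.00010580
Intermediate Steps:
Function('l')(J) = Add(-2, Pow(J, 2)) (Function('l')(J) = Add(-2, Mul(J, J)) = Add(-2, Pow(J, 2)))
I = Rational(1, 309) (I = Pow(Add(Add(-2, Pow(2, 2)), 307), -1) = Pow(Add(Add(-2, 4), 307), -1) = Pow(Add(2, 307), -1) = Pow(309, -1) = Rational(1, 309) ≈ 0.0032362)
Function('r')(V) = Rational(1, 309)
Pow(Add(K, Function('r')(245)), -1) = Pow(Add(-9452, Rational(1, 309)), -1) = Pow(Rational(-2920667, 309), -1) = Rational(-309, 2920667)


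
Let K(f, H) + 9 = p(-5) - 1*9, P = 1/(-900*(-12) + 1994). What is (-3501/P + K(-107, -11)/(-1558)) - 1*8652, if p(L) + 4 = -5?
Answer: -69799094841/1558 ≈ -4.4800e+7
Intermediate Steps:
P = 1/12794 (P = 1/(10800 + 1994) = 1/12794 ≈ 7.8162e-5)
p(L) = -9 (p(L) = -4 - 5 = -9)
K(f, H) = -27 (K(f, H) = -9 + (-9 - 1*9) = -9 + (-9 - 9) = -9 - 18 = -27)
(-3501/P + K(-107, -11)/(-1558)) - 1*8652 = (-3501/1/12794 - 27/(-1558)) - 1*8652 = (-3501*12794 - 27*(-1/1558)) - 8652 = (-44791794 + 27/1558) - 8652 = -69785615025/1558 - 8652 = -69799094841/1558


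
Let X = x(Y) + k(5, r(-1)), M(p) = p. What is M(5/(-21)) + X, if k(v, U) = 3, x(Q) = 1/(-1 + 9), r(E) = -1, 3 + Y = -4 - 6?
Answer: 485/168 ≈ 2.8869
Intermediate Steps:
Y = -13 (Y = -3 + (-4 - 6) = -3 - 10 = -13)
x(Q) = 1/8
X = 25/8 (X = 1/8 + 3 = 25/8 ≈ 3.1250)
M(5/(-21)) + X = 5/(-21) + 25/8 = 5*(-1/21) + 25/8 = -5/21 + 25/8 = 485/168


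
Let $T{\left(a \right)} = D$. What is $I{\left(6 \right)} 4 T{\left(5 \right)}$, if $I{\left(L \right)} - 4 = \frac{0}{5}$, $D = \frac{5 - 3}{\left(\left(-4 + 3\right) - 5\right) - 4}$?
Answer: $- \frac{16}{5} \approx -3.2$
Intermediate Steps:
$D = - \frac{1}{5}$ ($D = \frac{2}{\left(-1 - 5\right) - 4} = \frac{2}{-6 - 4} = \frac{2}{-10} = 2 \left(- \frac{1}{10}\right) = - \frac{1}{5} \approx -0.2$)
$I{\left(L \right)} = 4$ ($I{\left(L \right)} = 4 + \frac{0}{5} = 4 + 0 \cdot \frac{1}{5} = 4 + 0 = 4$)
$T{\left(a \right)} = - \frac{1}{5}$
$I{\left(6 \right)} 4 T{\left(5 \right)} = 4 \cdot 4 \left(- \frac{1}{5}\right) = 4 \left(- \frac{4}{5}\right) = - \frac{16}{5}$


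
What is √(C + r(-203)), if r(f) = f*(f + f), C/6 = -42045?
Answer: 2*I*√42463 ≈ 412.13*I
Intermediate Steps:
C = -252270 (C = 6*(-42045) = -252270)
r(f) = 2*f² (r(f) = f*(2*f) = 2*f²)
√(C + r(-203)) = √(-252270 + 2*(-203)²) = √(-252270 + 2*41209) = √(-252270 + 82418) = √(-169852) = 2*I*√42463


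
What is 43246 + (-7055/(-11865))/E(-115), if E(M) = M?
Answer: 11801615759/272895 ≈ 43246.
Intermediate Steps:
43246 + (-7055/(-11865))/E(-115) = 43246 - 7055/(-11865)/(-115) = 43246 - 7055*(-1/11865)*(-1/115) = 43246 + (1411/2373)*(-1/115) = 43246 - 1411/272895 = 11801615759/272895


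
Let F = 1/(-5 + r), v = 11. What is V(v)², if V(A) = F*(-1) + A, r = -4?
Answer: 10000/81 ≈ 123.46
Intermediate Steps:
F = -⅑ (F = 1/(-5 - 4) = 1/(-9) = -⅑ ≈ -0.11111)
V(A) = ⅑ + A (V(A) = -⅑*(-1) + A = ⅑ + A)
V(v)² = (⅑ + 11)² = (100/9)² = 10000/81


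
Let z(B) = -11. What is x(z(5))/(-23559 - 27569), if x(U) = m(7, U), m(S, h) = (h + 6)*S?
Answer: 5/7304 ≈ 0.00068456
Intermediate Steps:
m(S, h) = S*(6 + h) (m(S, h) = (6 + h)*S = S*(6 + h))
x(U) = 42 + 7*U (x(U) = 7*(6 + U) = 42 + 7*U)
x(z(5))/(-23559 - 27569) = (42 + 7*(-11))/(-23559 - 27569) = (42 - 77)/(-51128) = -35*(-1/51128) = 5/7304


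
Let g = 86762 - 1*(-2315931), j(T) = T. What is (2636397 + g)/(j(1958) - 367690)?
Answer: -2519545/182866 ≈ -13.778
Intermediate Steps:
g = 2402693 (g = 86762 + 2315931 = 2402693)
(2636397 + g)/(j(1958) - 367690) = (2636397 + 2402693)/(1958 - 367690) = 5039090/(-365732) = 5039090*(-1/365732) = -2519545/182866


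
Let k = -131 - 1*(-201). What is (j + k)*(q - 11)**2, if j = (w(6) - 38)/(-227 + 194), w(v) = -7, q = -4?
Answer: 176625/11 ≈ 16057.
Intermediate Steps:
k = 70 (k = -131 + 201 = 70)
j = 15/11 (j = (-7 - 38)/(-227 + 194) = -45/(-33) = -45*(-1/33) = 15/11 ≈ 1.3636)
(j + k)*(q - 11)**2 = (15/11 + 70)*(-4 - 11)**2 = (785/11)*(-15)**2 = (785/11)*225 = 176625/11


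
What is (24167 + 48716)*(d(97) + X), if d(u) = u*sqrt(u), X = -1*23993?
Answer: -1748681819 + 7069651*sqrt(97) ≈ -1.6791e+9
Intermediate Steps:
X = -23993
d(u) = u**(3/2)
(24167 + 48716)*(d(97) + X) = (24167 + 48716)*(97**(3/2) - 23993) = 72883*(97*sqrt(97) - 23993) = 72883*(-23993 + 97*sqrt(97)) = -1748681819 + 7069651*sqrt(97)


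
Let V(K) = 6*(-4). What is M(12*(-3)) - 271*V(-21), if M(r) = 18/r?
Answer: 13007/2 ≈ 6503.5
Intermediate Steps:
V(K) = -24
M(12*(-3)) - 271*V(-21) = 18/((12*(-3))) - 271*(-24) = 18/(-36) + 6504 = 18*(-1/36) + 6504 = -½ + 6504 = 13007/2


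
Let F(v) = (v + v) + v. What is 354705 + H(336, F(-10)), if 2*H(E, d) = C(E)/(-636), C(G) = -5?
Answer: 451184765/1272 ≈ 3.5471e+5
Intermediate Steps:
F(v) = 3*v (F(v) = 2*v + v = 3*v)
H(E, d) = 5/1272 (H(E, d) = (-5/(-636))/2 = (-5*(-1/636))/2 = (½)*(5/636) = 5/1272)
354705 + H(336, F(-10)) = 354705 + 5/1272 = 451184765/1272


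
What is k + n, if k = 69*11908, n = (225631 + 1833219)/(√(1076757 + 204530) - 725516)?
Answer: 432493264795532188/526372184969 - 2058850*√1281287/526372184969 ≈ 8.2165e+5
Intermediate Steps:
n = 2058850/(-725516 + √1281287) (n = 2058850/(√1281287 - 725516) = 2058850/(-725516 + √1281287) ≈ -2.8422)
k = 821652
k + n = 821652 + (-1493728616600/526372184969 - 2058850*√1281287/526372184969) = 432493264795532188/526372184969 - 2058850*√1281287/526372184969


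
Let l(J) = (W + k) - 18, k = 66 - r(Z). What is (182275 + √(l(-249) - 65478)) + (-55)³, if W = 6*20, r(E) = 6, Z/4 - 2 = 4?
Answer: 15900 + 2*I*√16329 ≈ 15900.0 + 255.57*I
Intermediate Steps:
Z = 24 (Z = 8 + 4*4 = 8 + 16 = 24)
W = 120
k = 60 (k = 66 - 1*6 = 66 - 6 = 60)
l(J) = 162 (l(J) = (120 + 60) - 18 = 180 - 18 = 162)
(182275 + √(l(-249) - 65478)) + (-55)³ = (182275 + √(162 - 65478)) + (-55)³ = (182275 + √(-65316)) - 166375 = (182275 + 2*I*√16329) - 166375 = 15900 + 2*I*√16329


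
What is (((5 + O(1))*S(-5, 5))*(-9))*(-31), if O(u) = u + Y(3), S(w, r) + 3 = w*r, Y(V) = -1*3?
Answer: -23436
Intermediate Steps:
Y(V) = -3
S(w, r) = -3 + r*w (S(w, r) = -3 + w*r = -3 + r*w)
O(u) = -3 + u (O(u) = u - 3 = -3 + u)
(((5 + O(1))*S(-5, 5))*(-9))*(-31) = (((5 + (-3 + 1))*(-3 + 5*(-5)))*(-9))*(-31) = (((5 - 2)*(-3 - 25))*(-9))*(-31) = ((3*(-28))*(-9))*(-31) = -84*(-9)*(-31) = 756*(-31) = -23436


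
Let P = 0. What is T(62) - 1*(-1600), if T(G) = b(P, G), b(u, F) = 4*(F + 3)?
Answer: 1860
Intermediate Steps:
b(u, F) = 12 + 4*F (b(u, F) = 4*(3 + F) = 12 + 4*F)
T(G) = 12 + 4*G
T(62) - 1*(-1600) = (12 + 4*62) - 1*(-1600) = (12 + 248) + 1600 = 260 + 1600 = 1860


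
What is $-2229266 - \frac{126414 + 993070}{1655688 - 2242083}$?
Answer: $- \frac{1307229316586}{586395} \approx -2.2293 \cdot 10^{6}$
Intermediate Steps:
$-2229266 - \frac{126414 + 993070}{1655688 - 2242083} = -2229266 - \frac{1119484}{-586395} = -2229266 - 1119484 \left(- \frac{1}{586395}\right) = -2229266 - - \frac{1119484}{586395} = -2229266 + \frac{1119484}{586395} = - \frac{1307229316586}{586395}$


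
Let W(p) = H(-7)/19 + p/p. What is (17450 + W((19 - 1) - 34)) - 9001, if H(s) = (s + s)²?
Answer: 160746/19 ≈ 8460.3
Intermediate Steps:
H(s) = 4*s² (H(s) = (2*s)² = 4*s²)
W(p) = 215/19 (W(p) = (4*(-7)²)/19 + p/p = (4*49)*(1/19) + 1 = 196*(1/19) + 1 = 196/19 + 1 = 215/19)
(17450 + W((19 - 1) - 34)) - 9001 = (17450 + 215/19) - 9001 = 331765/19 - 9001 = 160746/19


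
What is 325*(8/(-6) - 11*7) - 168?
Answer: -76879/3 ≈ -25626.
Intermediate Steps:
325*(8/(-6) - 11*7) - 168 = 325*(8*(-⅙) - 77) - 168 = 325*(-4/3 - 77) - 168 = 325*(-235/3) - 168 = -76375/3 - 168 = -76879/3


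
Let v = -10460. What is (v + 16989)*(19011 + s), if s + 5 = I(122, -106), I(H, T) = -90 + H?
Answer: 124299102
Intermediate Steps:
s = 27 (s = -5 + (-90 + 122) = -5 + 32 = 27)
(v + 16989)*(19011 + s) = (-10460 + 16989)*(19011 + 27) = 6529*19038 = 124299102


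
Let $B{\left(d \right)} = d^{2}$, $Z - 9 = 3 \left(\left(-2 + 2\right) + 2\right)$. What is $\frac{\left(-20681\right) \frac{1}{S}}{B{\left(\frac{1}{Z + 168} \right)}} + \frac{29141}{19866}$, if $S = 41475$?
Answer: $- \frac{655128811039}{39235350} \approx -16697.0$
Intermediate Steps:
$Z = 15$ ($Z = 9 + 3 \left(\left(-2 + 2\right) + 2\right) = 9 + 3 \left(0 + 2\right) = 9 + 3 \cdot 2 = 9 + 6 = 15$)
$\frac{\left(-20681\right) \frac{1}{S}}{B{\left(\frac{1}{Z + 168} \right)}} + \frac{29141}{19866} = \frac{\left(-20681\right) \frac{1}{41475}}{\left(\frac{1}{15 + 168}\right)^{2}} + \frac{29141}{19866} = \frac{\left(-20681\right) \frac{1}{41475}}{\left(\frac{1}{183}\right)^{2}} + 29141 \cdot \frac{1}{19866} = - \frac{20681}{41475 \left(\frac{1}{183}\right)^{2}} + \frac{4163}{2838} = - \frac{20681 \frac{1}{\frac{1}{33489}}}{41475} + \frac{4163}{2838} = \left(- \frac{20681}{41475}\right) 33489 + \frac{4163}{2838} = - \frac{230862003}{13825} + \frac{4163}{2838} = - \frac{655128811039}{39235350}$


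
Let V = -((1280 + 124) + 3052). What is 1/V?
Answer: -1/4456 ≈ -0.00022442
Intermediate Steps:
V = -4456 (V = -(1404 + 3052) = -1*4456 = -4456)
1/V = 1/(-4456) = -1/4456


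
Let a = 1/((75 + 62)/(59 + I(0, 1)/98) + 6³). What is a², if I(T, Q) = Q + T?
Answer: 33443089/1594042602916 ≈ 2.0980e-5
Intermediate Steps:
a = 5783/1262554 (a = 1/((75 + 62)/(59 + (1 + 0)/98) + 6³) = 1/(137/(59 + 1*(1/98)) + 216) = 1/(137/(59 + 1/98) + 216) = 1/(137/(5783/98) + 216) = 1/(137*(98/5783) + 216) = 1/(13426/5783 + 216) = 1/(1262554/5783) = 5783/1262554 ≈ 0.0045804)
a² = (5783/1262554)² = 33443089/1594042602916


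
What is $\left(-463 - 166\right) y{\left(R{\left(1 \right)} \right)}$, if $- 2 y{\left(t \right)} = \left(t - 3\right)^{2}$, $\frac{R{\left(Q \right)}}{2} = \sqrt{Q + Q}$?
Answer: $\frac{10693}{2} - 3774 \sqrt{2} \approx 9.258$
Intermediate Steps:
$R{\left(Q \right)} = 2 \sqrt{2} \sqrt{Q}$ ($R{\left(Q \right)} = 2 \sqrt{Q + Q} = 2 \sqrt{2 Q} = 2 \sqrt{2} \sqrt{Q}$)
$y{\left(t \right)} = - \frac{\left(-3 + t\right)^{2}}{2}$ ($y{\left(t \right)} = - \frac{\left(t - 3\right)^{2}}{2} = - \frac{\left(-3 + t\right)^{2}}{2}$)
$\left(-463 - 166\right) y{\left(R{\left(1 \right)} \right)} = \left(-463 - 166\right) \left(- \frac{\left(-3 + 2 \sqrt{2} \sqrt{1}\right)^{2}}{2}\right) = - 629 \left(- \frac{\left(-3 + 2 \sqrt{2} \cdot 1\right)^{2}}{2}\right) = - 629 \left(- \frac{\left(-3 + 2 \sqrt{2}\right)^{2}}{2}\right) = \frac{629 \left(-3 + 2 \sqrt{2}\right)^{2}}{2}$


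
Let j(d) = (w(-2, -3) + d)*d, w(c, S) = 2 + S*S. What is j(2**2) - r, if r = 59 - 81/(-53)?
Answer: -28/53 ≈ -0.52830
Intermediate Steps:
w(c, S) = 2 + S**2
r = 3208/53 (r = 59 - 81*(-1/53) = 59 + 81/53 = 3208/53 ≈ 60.528)
j(d) = d*(11 + d) (j(d) = ((2 + (-3)**2) + d)*d = ((2 + 9) + d)*d = (11 + d)*d = d*(11 + d))
j(2**2) - r = 2**2*(11 + 2**2) - 1*3208/53 = 4*(11 + 4) - 3208/53 = 4*15 - 3208/53 = 60 - 3208/53 = -28/53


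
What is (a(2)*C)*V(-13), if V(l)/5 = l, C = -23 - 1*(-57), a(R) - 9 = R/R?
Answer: -22100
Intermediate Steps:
a(R) = 10 (a(R) = 9 + R/R = 9 + 1 = 10)
C = 34 (C = -23 + 57 = 34)
V(l) = 5*l
(a(2)*C)*V(-13) = (10*34)*(5*(-13)) = 340*(-65) = -22100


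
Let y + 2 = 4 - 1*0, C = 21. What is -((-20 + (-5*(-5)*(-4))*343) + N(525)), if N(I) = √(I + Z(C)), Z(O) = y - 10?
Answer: 34320 - √517 ≈ 34297.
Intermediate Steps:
y = 2 (y = -2 + (4 - 1*0) = -2 + (4 + 0) = -2 + 4 = 2)
Z(O) = -8 (Z(O) = 2 - 10 = -8)
N(I) = √(-8 + I) (N(I) = √(I - 8) = √(-8 + I))
-((-20 + (-5*(-5)*(-4))*343) + N(525)) = -((-20 + (-5*(-5)*(-4))*343) + √(-8 + 525)) = -((-20 + (25*(-4))*343) + √517) = -((-20 - 100*343) + √517) = -((-20 - 34300) + √517) = -(-34320 + √517) = 34320 - √517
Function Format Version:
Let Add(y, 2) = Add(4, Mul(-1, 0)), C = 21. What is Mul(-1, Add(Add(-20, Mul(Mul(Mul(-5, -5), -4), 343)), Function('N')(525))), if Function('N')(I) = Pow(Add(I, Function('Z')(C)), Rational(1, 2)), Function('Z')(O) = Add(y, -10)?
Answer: Add(34320, Mul(-1, Pow(517, Rational(1, 2)))) ≈ 34297.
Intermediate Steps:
y = 2 (y = Add(-2, Add(4, Mul(-1, 0))) = Add(-2, Add(4, 0)) = Add(-2, 4) = 2)
Function('Z')(O) = -8 (Function('Z')(O) = Add(2, -10) = -8)
Function('N')(I) = Pow(Add(-8, I), Rational(1, 2)) (Function('N')(I) = Pow(Add(I, -8), Rational(1, 2)) = Pow(Add(-8, I), Rational(1, 2)))
Mul(-1, Add(Add(-20, Mul(Mul(Mul(-5, -5), -4), 343)), Function('N')(525))) = Mul(-1, Add(Add(-20, Mul(Mul(Mul(-5, -5), -4), 343)), Pow(Add(-8, 525), Rational(1, 2)))) = Mul(-1, Add(Add(-20, Mul(Mul(25, -4), 343)), Pow(517, Rational(1, 2)))) = Mul(-1, Add(Add(-20, Mul(-100, 343)), Pow(517, Rational(1, 2)))) = Mul(-1, Add(Add(-20, -34300), Pow(517, Rational(1, 2)))) = Mul(-1, Add(-34320, Pow(517, Rational(1, 2)))) = Add(34320, Mul(-1, Pow(517, Rational(1, 2))))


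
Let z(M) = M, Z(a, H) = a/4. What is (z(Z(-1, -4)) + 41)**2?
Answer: 26569/16 ≈ 1660.6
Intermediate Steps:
Z(a, H) = a/4 (Z(a, H) = a*(1/4) = a/4)
(z(Z(-1, -4)) + 41)**2 = ((1/4)*(-1) + 41)**2 = (-1/4 + 41)**2 = (163/4)**2 = 26569/16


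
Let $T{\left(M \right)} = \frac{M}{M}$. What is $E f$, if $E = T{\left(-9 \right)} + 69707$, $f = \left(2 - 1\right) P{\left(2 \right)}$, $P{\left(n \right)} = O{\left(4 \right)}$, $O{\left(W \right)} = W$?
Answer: $278832$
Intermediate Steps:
$T{\left(M \right)} = 1$
$P{\left(n \right)} = 4$
$f = 4$ ($f = \left(2 - 1\right) 4 = 1 \cdot 4 = 4$)
$E = 69708$ ($E = 1 + 69707 = 69708$)
$E f = 69708 \cdot 4 = 278832$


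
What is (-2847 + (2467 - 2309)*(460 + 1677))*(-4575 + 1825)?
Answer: -920697250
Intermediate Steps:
(-2847 + (2467 - 2309)*(460 + 1677))*(-4575 + 1825) = (-2847 + 158*2137)*(-2750) = (-2847 + 337646)*(-2750) = 334799*(-2750) = -920697250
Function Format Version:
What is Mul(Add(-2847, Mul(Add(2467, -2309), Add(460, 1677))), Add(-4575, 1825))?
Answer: -920697250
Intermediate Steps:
Mul(Add(-2847, Mul(Add(2467, -2309), Add(460, 1677))), Add(-4575, 1825)) = Mul(Add(-2847, Mul(158, 2137)), -2750) = Mul(Add(-2847, 337646), -2750) = Mul(334799, -2750) = -920697250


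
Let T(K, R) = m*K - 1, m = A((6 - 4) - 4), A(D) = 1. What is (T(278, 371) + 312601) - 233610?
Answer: 79268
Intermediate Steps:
m = 1
T(K, R) = -1 + K (T(K, R) = 1*K - 1 = K - 1 = -1 + K)
(T(278, 371) + 312601) - 233610 = ((-1 + 278) + 312601) - 233610 = (277 + 312601) - 233610 = 312878 - 233610 = 79268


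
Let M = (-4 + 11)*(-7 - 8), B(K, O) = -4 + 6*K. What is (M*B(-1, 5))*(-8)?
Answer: -8400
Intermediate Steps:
M = -105 (M = 7*(-15) = -105)
(M*B(-1, 5))*(-8) = -105*(-4 + 6*(-1))*(-8) = -105*(-4 - 6)*(-8) = -105*(-10)*(-8) = 1050*(-8) = -8400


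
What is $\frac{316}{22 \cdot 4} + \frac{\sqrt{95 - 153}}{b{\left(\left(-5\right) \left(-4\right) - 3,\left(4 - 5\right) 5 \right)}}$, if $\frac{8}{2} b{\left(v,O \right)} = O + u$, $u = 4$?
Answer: $\frac{79}{22} - 4 i \sqrt{58} \approx 3.5909 - 30.463 i$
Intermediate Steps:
$b{\left(v,O \right)} = 1 + \frac{O}{4}$ ($b{\left(v,O \right)} = \frac{O + 4}{4} = \frac{4 + O}{4} = 1 + \frac{O}{4}$)
$\frac{316}{22 \cdot 4} + \frac{\sqrt{95 - 153}}{b{\left(\left(-5\right) \left(-4\right) - 3,\left(4 - 5\right) 5 \right)}} = \frac{316}{22 \cdot 4} + \frac{\sqrt{95 - 153}}{1 + \frac{\left(4 - 5\right) 5}{4}} = \frac{316}{88} + \frac{\sqrt{-58}}{1 + \frac{\left(-1\right) 5}{4}} = 316 \cdot \frac{1}{88} + \frac{i \sqrt{58}}{1 + \frac{1}{4} \left(-5\right)} = \frac{79}{22} + \frac{i \sqrt{58}}{1 - \frac{5}{4}} = \frac{79}{22} + \frac{i \sqrt{58}}{- \frac{1}{4}} = \frac{79}{22} + i \sqrt{58} \left(-4\right) = \frac{79}{22} - 4 i \sqrt{58}$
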